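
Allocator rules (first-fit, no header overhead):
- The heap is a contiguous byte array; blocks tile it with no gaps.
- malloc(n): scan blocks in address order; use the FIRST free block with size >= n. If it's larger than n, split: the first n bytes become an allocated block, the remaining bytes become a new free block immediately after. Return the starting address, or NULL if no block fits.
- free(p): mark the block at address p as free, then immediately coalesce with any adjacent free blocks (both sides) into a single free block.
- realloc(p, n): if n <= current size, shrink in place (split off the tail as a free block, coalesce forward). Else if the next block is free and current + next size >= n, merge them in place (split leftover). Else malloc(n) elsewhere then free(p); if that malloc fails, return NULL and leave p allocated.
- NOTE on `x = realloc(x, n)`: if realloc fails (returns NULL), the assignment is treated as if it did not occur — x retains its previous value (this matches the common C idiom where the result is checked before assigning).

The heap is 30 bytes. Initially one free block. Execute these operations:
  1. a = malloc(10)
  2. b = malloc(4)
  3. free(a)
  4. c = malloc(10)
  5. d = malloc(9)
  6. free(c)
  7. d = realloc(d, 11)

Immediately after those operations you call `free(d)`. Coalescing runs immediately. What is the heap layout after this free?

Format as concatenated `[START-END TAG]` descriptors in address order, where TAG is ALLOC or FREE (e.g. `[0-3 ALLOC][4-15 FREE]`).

Op 1: a = malloc(10) -> a = 0; heap: [0-9 ALLOC][10-29 FREE]
Op 2: b = malloc(4) -> b = 10; heap: [0-9 ALLOC][10-13 ALLOC][14-29 FREE]
Op 3: free(a) -> (freed a); heap: [0-9 FREE][10-13 ALLOC][14-29 FREE]
Op 4: c = malloc(10) -> c = 0; heap: [0-9 ALLOC][10-13 ALLOC][14-29 FREE]
Op 5: d = malloc(9) -> d = 14; heap: [0-9 ALLOC][10-13 ALLOC][14-22 ALLOC][23-29 FREE]
Op 6: free(c) -> (freed c); heap: [0-9 FREE][10-13 ALLOC][14-22 ALLOC][23-29 FREE]
Op 7: d = realloc(d, 11) -> d = 14; heap: [0-9 FREE][10-13 ALLOC][14-24 ALLOC][25-29 FREE]
free(d): d = 14 -> block [14-24 ALLOC]; mark free, coalesce with adjacent free neighbors -> [0-9 FREE][10-13 ALLOC][14-29 FREE]

Answer: [0-9 FREE][10-13 ALLOC][14-29 FREE]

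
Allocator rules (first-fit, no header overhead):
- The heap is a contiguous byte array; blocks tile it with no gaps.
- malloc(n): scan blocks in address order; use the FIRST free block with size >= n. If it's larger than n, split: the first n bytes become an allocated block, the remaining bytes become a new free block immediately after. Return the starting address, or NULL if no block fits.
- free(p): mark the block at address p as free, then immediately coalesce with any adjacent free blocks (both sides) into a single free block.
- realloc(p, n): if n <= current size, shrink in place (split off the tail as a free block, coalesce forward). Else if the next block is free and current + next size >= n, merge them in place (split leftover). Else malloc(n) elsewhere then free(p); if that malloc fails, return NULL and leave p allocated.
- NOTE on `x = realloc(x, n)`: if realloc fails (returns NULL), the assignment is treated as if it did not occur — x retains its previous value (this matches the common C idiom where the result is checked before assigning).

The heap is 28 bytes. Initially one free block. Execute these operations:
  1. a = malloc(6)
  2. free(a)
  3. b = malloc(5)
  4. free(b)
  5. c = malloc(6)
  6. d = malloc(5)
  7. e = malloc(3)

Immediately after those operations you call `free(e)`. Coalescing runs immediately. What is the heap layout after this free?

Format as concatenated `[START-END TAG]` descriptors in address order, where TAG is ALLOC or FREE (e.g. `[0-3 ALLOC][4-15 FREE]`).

Op 1: a = malloc(6) -> a = 0; heap: [0-5 ALLOC][6-27 FREE]
Op 2: free(a) -> (freed a); heap: [0-27 FREE]
Op 3: b = malloc(5) -> b = 0; heap: [0-4 ALLOC][5-27 FREE]
Op 4: free(b) -> (freed b); heap: [0-27 FREE]
Op 5: c = malloc(6) -> c = 0; heap: [0-5 ALLOC][6-27 FREE]
Op 6: d = malloc(5) -> d = 6; heap: [0-5 ALLOC][6-10 ALLOC][11-27 FREE]
Op 7: e = malloc(3) -> e = 11; heap: [0-5 ALLOC][6-10 ALLOC][11-13 ALLOC][14-27 FREE]
free(e): e = 11 -> block [11-13 ALLOC]; mark free, coalesce with adjacent free neighbors -> [0-5 ALLOC][6-10 ALLOC][11-27 FREE]

Answer: [0-5 ALLOC][6-10 ALLOC][11-27 FREE]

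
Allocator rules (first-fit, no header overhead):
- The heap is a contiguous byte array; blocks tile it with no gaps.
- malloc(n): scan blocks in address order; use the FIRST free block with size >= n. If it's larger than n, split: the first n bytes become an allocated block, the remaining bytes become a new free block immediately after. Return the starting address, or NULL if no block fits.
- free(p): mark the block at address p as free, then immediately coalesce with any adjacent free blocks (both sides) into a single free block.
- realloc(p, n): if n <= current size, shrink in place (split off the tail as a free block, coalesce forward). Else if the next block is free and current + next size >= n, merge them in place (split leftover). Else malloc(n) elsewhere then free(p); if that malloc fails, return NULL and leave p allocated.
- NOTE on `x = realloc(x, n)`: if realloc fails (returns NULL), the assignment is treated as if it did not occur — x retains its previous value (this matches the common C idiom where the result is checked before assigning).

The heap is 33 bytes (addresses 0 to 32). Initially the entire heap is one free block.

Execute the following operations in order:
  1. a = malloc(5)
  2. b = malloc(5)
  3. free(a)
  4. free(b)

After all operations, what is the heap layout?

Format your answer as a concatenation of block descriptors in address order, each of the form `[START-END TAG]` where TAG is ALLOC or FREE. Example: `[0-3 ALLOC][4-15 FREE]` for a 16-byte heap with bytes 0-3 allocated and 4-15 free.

Answer: [0-32 FREE]

Derivation:
Op 1: a = malloc(5) -> a = 0; heap: [0-4 ALLOC][5-32 FREE]
Op 2: b = malloc(5) -> b = 5; heap: [0-4 ALLOC][5-9 ALLOC][10-32 FREE]
Op 3: free(a) -> (freed a); heap: [0-4 FREE][5-9 ALLOC][10-32 FREE]
Op 4: free(b) -> (freed b); heap: [0-32 FREE]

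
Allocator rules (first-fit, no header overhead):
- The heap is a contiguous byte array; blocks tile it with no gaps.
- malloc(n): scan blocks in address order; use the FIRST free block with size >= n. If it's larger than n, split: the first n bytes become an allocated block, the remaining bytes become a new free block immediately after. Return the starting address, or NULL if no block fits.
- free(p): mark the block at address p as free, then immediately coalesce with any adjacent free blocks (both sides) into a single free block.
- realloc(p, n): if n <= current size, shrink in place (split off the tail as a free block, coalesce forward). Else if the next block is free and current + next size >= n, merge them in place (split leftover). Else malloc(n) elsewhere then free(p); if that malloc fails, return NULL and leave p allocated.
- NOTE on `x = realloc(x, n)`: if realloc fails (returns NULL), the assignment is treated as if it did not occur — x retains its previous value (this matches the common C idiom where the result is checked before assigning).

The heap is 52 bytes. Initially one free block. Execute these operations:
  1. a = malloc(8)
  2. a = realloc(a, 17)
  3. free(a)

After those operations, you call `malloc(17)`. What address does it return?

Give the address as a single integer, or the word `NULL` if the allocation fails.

Answer: 0

Derivation:
Op 1: a = malloc(8) -> a = 0; heap: [0-7 ALLOC][8-51 FREE]
Op 2: a = realloc(a, 17) -> a = 0; heap: [0-16 ALLOC][17-51 FREE]
Op 3: free(a) -> (freed a); heap: [0-51 FREE]
malloc(17): first-fit scan over [0-51 FREE] -> 0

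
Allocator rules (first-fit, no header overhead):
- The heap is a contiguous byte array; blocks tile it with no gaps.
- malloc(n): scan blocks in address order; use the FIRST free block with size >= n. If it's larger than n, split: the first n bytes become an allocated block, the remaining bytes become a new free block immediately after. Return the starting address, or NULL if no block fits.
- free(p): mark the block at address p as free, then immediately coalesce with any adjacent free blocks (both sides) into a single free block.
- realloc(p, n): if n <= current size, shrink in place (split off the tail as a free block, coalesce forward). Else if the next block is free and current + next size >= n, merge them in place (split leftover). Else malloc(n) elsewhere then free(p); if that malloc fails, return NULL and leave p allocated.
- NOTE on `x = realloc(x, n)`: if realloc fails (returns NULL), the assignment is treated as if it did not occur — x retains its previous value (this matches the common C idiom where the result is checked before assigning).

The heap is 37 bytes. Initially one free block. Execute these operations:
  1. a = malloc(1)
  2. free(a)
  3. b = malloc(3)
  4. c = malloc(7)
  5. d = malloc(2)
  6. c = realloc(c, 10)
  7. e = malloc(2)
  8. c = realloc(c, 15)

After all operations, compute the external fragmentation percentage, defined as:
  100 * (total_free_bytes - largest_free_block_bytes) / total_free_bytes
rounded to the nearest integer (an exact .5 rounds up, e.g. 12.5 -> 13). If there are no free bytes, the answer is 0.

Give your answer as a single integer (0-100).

Op 1: a = malloc(1) -> a = 0; heap: [0-0 ALLOC][1-36 FREE]
Op 2: free(a) -> (freed a); heap: [0-36 FREE]
Op 3: b = malloc(3) -> b = 0; heap: [0-2 ALLOC][3-36 FREE]
Op 4: c = malloc(7) -> c = 3; heap: [0-2 ALLOC][3-9 ALLOC][10-36 FREE]
Op 5: d = malloc(2) -> d = 10; heap: [0-2 ALLOC][3-9 ALLOC][10-11 ALLOC][12-36 FREE]
Op 6: c = realloc(c, 10) -> c = 12; heap: [0-2 ALLOC][3-9 FREE][10-11 ALLOC][12-21 ALLOC][22-36 FREE]
Op 7: e = malloc(2) -> e = 3; heap: [0-2 ALLOC][3-4 ALLOC][5-9 FREE][10-11 ALLOC][12-21 ALLOC][22-36 FREE]
Op 8: c = realloc(c, 15) -> c = 12; heap: [0-2 ALLOC][3-4 ALLOC][5-9 FREE][10-11 ALLOC][12-26 ALLOC][27-36 FREE]
Free blocks: [5 10] total_free=15 largest=10 -> 100*(15-10)/15 = 500/15 ≈ 33.333 -> rounds to 33

Answer: 33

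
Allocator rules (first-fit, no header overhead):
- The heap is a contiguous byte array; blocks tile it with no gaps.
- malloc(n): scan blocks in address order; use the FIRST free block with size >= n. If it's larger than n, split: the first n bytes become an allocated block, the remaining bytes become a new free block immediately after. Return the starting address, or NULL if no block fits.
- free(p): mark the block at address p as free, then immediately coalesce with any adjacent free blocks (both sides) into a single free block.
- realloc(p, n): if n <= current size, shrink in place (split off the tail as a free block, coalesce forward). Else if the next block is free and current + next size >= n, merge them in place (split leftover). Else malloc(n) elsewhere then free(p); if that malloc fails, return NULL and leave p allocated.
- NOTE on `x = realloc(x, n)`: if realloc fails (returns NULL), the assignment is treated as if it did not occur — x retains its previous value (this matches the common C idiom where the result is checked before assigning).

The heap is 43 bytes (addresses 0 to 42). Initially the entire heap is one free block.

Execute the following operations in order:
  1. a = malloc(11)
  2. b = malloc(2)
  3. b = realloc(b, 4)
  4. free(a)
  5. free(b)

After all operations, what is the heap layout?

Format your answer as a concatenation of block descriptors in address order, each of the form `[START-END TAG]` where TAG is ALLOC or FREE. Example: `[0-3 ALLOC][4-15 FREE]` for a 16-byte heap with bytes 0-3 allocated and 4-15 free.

Op 1: a = malloc(11) -> a = 0; heap: [0-10 ALLOC][11-42 FREE]
Op 2: b = malloc(2) -> b = 11; heap: [0-10 ALLOC][11-12 ALLOC][13-42 FREE]
Op 3: b = realloc(b, 4) -> b = 11; heap: [0-10 ALLOC][11-14 ALLOC][15-42 FREE]
Op 4: free(a) -> (freed a); heap: [0-10 FREE][11-14 ALLOC][15-42 FREE]
Op 5: free(b) -> (freed b); heap: [0-42 FREE]

Answer: [0-42 FREE]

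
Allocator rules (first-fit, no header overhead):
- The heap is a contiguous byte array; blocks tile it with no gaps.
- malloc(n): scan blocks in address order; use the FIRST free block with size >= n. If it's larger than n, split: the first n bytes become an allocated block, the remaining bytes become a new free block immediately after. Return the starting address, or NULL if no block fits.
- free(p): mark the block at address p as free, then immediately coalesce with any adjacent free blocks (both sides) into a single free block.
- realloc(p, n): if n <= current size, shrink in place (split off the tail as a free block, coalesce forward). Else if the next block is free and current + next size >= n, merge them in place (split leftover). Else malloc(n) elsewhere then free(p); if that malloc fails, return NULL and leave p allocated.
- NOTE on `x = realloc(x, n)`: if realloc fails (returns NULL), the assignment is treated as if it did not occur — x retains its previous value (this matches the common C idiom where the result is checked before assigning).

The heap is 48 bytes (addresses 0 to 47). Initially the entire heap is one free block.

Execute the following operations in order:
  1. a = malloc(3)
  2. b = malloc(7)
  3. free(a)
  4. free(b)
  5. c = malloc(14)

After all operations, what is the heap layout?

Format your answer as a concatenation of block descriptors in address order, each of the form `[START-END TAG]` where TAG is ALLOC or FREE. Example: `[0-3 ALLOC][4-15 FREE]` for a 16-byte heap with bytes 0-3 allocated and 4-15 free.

Op 1: a = malloc(3) -> a = 0; heap: [0-2 ALLOC][3-47 FREE]
Op 2: b = malloc(7) -> b = 3; heap: [0-2 ALLOC][3-9 ALLOC][10-47 FREE]
Op 3: free(a) -> (freed a); heap: [0-2 FREE][3-9 ALLOC][10-47 FREE]
Op 4: free(b) -> (freed b); heap: [0-47 FREE]
Op 5: c = malloc(14) -> c = 0; heap: [0-13 ALLOC][14-47 FREE]

Answer: [0-13 ALLOC][14-47 FREE]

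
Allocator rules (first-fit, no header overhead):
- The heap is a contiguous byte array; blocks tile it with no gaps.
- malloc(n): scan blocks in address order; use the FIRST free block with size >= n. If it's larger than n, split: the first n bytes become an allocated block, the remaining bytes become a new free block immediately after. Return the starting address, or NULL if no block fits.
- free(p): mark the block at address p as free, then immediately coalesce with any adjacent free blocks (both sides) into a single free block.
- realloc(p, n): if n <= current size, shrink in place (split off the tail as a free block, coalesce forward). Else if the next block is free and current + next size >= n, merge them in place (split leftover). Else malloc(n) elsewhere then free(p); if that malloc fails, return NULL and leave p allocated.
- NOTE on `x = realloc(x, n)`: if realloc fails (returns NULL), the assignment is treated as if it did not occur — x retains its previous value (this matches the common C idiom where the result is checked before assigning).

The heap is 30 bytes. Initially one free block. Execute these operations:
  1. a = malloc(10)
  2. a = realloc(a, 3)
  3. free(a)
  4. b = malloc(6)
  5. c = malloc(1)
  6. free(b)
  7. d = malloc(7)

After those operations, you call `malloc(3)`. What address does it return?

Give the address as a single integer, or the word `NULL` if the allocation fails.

Answer: 0

Derivation:
Op 1: a = malloc(10) -> a = 0; heap: [0-9 ALLOC][10-29 FREE]
Op 2: a = realloc(a, 3) -> a = 0; heap: [0-2 ALLOC][3-29 FREE]
Op 3: free(a) -> (freed a); heap: [0-29 FREE]
Op 4: b = malloc(6) -> b = 0; heap: [0-5 ALLOC][6-29 FREE]
Op 5: c = malloc(1) -> c = 6; heap: [0-5 ALLOC][6-6 ALLOC][7-29 FREE]
Op 6: free(b) -> (freed b); heap: [0-5 FREE][6-6 ALLOC][7-29 FREE]
Op 7: d = malloc(7) -> d = 7; heap: [0-5 FREE][6-6 ALLOC][7-13 ALLOC][14-29 FREE]
malloc(3): first-fit scan over [0-5 FREE][6-6 ALLOC][7-13 ALLOC][14-29 FREE] -> 0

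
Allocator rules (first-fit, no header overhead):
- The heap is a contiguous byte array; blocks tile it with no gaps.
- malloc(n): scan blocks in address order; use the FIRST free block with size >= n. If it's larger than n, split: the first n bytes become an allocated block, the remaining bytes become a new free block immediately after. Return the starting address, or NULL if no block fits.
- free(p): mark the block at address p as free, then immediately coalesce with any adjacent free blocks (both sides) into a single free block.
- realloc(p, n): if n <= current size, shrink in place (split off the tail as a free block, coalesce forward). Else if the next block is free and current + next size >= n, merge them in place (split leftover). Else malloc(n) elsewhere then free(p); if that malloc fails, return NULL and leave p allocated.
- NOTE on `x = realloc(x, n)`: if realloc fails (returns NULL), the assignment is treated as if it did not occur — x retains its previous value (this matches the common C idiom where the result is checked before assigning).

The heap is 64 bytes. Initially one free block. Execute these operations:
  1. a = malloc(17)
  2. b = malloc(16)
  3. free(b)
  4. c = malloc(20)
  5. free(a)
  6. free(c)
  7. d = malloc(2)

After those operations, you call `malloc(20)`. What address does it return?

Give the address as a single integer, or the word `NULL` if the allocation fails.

Answer: 2

Derivation:
Op 1: a = malloc(17) -> a = 0; heap: [0-16 ALLOC][17-63 FREE]
Op 2: b = malloc(16) -> b = 17; heap: [0-16 ALLOC][17-32 ALLOC][33-63 FREE]
Op 3: free(b) -> (freed b); heap: [0-16 ALLOC][17-63 FREE]
Op 4: c = malloc(20) -> c = 17; heap: [0-16 ALLOC][17-36 ALLOC][37-63 FREE]
Op 5: free(a) -> (freed a); heap: [0-16 FREE][17-36 ALLOC][37-63 FREE]
Op 6: free(c) -> (freed c); heap: [0-63 FREE]
Op 7: d = malloc(2) -> d = 0; heap: [0-1 ALLOC][2-63 FREE]
malloc(20): first-fit scan over [0-1 ALLOC][2-63 FREE] -> 2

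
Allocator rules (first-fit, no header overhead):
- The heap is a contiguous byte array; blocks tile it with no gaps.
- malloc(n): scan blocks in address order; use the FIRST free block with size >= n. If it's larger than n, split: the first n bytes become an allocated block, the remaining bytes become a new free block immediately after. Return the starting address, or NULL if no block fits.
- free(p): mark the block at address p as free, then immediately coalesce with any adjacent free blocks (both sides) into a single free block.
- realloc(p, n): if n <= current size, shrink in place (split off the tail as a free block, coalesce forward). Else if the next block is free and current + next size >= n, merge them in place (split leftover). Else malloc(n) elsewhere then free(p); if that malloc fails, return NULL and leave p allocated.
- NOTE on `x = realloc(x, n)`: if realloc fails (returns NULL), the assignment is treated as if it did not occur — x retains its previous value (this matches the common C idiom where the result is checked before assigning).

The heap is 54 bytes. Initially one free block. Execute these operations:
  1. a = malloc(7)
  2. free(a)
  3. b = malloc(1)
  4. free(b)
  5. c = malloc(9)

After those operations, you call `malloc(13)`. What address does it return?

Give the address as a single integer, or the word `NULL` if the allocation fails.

Op 1: a = malloc(7) -> a = 0; heap: [0-6 ALLOC][7-53 FREE]
Op 2: free(a) -> (freed a); heap: [0-53 FREE]
Op 3: b = malloc(1) -> b = 0; heap: [0-0 ALLOC][1-53 FREE]
Op 4: free(b) -> (freed b); heap: [0-53 FREE]
Op 5: c = malloc(9) -> c = 0; heap: [0-8 ALLOC][9-53 FREE]
malloc(13): first-fit scan over [0-8 ALLOC][9-53 FREE] -> 9

Answer: 9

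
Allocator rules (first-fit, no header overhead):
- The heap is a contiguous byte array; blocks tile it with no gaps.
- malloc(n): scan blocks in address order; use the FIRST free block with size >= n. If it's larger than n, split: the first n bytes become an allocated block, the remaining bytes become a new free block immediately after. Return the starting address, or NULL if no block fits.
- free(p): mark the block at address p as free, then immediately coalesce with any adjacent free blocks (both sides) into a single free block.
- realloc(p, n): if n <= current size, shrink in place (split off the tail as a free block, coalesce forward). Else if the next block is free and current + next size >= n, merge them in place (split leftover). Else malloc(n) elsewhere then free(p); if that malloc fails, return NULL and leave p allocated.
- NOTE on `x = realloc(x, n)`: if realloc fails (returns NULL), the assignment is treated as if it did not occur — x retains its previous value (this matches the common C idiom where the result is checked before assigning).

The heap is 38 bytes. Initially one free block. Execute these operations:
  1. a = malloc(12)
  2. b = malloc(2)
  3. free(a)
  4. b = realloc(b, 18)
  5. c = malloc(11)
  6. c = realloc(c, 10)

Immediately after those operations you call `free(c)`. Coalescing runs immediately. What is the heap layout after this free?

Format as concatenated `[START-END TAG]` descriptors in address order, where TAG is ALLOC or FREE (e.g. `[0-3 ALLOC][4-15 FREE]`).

Op 1: a = malloc(12) -> a = 0; heap: [0-11 ALLOC][12-37 FREE]
Op 2: b = malloc(2) -> b = 12; heap: [0-11 ALLOC][12-13 ALLOC][14-37 FREE]
Op 3: free(a) -> (freed a); heap: [0-11 FREE][12-13 ALLOC][14-37 FREE]
Op 4: b = realloc(b, 18) -> b = 12; heap: [0-11 FREE][12-29 ALLOC][30-37 FREE]
Op 5: c = malloc(11) -> c = 0; heap: [0-10 ALLOC][11-11 FREE][12-29 ALLOC][30-37 FREE]
Op 6: c = realloc(c, 10) -> c = 0; heap: [0-9 ALLOC][10-11 FREE][12-29 ALLOC][30-37 FREE]
free(c): c = 0 -> block [0-9 ALLOC]; mark free, coalesce with adjacent free neighbors -> [0-11 FREE][12-29 ALLOC][30-37 FREE]

Answer: [0-11 FREE][12-29 ALLOC][30-37 FREE]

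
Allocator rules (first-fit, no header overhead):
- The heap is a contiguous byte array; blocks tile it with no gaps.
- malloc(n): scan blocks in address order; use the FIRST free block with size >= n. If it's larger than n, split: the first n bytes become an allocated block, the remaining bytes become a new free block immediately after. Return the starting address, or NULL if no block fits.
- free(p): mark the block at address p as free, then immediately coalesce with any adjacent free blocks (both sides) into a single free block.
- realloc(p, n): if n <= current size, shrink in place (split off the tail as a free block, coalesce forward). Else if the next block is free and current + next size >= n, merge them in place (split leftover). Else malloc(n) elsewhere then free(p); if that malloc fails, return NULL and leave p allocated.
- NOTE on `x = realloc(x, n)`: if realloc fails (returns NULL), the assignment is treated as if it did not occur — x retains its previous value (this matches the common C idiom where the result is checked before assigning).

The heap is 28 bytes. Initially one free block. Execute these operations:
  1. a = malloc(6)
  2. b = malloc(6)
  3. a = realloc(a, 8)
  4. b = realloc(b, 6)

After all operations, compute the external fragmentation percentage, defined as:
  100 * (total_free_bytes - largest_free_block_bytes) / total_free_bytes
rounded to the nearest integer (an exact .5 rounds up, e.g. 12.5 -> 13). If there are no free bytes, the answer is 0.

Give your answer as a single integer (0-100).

Op 1: a = malloc(6) -> a = 0; heap: [0-5 ALLOC][6-27 FREE]
Op 2: b = malloc(6) -> b = 6; heap: [0-5 ALLOC][6-11 ALLOC][12-27 FREE]
Op 3: a = realloc(a, 8) -> a = 12; heap: [0-5 FREE][6-11 ALLOC][12-19 ALLOC][20-27 FREE]
Op 4: b = realloc(b, 6) -> b = 6; heap: [0-5 FREE][6-11 ALLOC][12-19 ALLOC][20-27 FREE]
Free blocks: [6 8] total_free=14 largest=8 -> 100*(14-8)/14 = 600/14 ≈ 42.857 -> rounds to 43

Answer: 43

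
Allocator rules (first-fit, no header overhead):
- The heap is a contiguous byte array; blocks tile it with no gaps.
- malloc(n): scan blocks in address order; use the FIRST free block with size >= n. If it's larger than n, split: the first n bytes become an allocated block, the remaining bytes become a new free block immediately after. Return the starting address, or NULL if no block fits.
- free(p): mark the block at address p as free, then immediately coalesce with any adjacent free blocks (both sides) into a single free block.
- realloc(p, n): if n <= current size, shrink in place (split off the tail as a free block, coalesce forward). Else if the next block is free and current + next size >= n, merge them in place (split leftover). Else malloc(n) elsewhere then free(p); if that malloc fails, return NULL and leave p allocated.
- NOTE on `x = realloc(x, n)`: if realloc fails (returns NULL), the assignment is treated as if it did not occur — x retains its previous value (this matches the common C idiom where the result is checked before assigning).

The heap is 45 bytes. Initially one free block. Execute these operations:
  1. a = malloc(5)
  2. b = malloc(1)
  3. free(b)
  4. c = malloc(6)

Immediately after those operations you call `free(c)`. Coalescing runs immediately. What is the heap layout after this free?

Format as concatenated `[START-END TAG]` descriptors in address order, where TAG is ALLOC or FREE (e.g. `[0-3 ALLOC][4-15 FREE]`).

Answer: [0-4 ALLOC][5-44 FREE]

Derivation:
Op 1: a = malloc(5) -> a = 0; heap: [0-4 ALLOC][5-44 FREE]
Op 2: b = malloc(1) -> b = 5; heap: [0-4 ALLOC][5-5 ALLOC][6-44 FREE]
Op 3: free(b) -> (freed b); heap: [0-4 ALLOC][5-44 FREE]
Op 4: c = malloc(6) -> c = 5; heap: [0-4 ALLOC][5-10 ALLOC][11-44 FREE]
free(c): c = 5 -> block [5-10 ALLOC]; mark free, coalesce with adjacent free neighbors -> [0-4 ALLOC][5-44 FREE]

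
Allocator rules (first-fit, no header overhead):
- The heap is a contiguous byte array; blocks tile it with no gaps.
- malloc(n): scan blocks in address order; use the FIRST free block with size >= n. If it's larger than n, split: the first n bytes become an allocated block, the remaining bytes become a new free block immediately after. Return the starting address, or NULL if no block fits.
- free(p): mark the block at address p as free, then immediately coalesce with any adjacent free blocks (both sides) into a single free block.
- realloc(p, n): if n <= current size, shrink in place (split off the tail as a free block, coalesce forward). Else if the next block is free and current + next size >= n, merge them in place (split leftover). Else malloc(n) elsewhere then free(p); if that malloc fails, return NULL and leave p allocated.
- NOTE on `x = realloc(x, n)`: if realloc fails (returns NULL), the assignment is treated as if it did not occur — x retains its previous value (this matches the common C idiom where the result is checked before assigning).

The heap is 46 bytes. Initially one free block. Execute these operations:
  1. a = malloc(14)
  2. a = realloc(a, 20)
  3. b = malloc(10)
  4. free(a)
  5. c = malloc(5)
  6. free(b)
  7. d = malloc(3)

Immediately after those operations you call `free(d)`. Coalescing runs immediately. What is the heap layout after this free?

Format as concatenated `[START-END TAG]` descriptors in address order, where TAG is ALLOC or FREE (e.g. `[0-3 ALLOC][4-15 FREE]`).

Op 1: a = malloc(14) -> a = 0; heap: [0-13 ALLOC][14-45 FREE]
Op 2: a = realloc(a, 20) -> a = 0; heap: [0-19 ALLOC][20-45 FREE]
Op 3: b = malloc(10) -> b = 20; heap: [0-19 ALLOC][20-29 ALLOC][30-45 FREE]
Op 4: free(a) -> (freed a); heap: [0-19 FREE][20-29 ALLOC][30-45 FREE]
Op 5: c = malloc(5) -> c = 0; heap: [0-4 ALLOC][5-19 FREE][20-29 ALLOC][30-45 FREE]
Op 6: free(b) -> (freed b); heap: [0-4 ALLOC][5-45 FREE]
Op 7: d = malloc(3) -> d = 5; heap: [0-4 ALLOC][5-7 ALLOC][8-45 FREE]
free(d): d = 5 -> block [5-7 ALLOC]; mark free, coalesce with adjacent free neighbors -> [0-4 ALLOC][5-45 FREE]

Answer: [0-4 ALLOC][5-45 FREE]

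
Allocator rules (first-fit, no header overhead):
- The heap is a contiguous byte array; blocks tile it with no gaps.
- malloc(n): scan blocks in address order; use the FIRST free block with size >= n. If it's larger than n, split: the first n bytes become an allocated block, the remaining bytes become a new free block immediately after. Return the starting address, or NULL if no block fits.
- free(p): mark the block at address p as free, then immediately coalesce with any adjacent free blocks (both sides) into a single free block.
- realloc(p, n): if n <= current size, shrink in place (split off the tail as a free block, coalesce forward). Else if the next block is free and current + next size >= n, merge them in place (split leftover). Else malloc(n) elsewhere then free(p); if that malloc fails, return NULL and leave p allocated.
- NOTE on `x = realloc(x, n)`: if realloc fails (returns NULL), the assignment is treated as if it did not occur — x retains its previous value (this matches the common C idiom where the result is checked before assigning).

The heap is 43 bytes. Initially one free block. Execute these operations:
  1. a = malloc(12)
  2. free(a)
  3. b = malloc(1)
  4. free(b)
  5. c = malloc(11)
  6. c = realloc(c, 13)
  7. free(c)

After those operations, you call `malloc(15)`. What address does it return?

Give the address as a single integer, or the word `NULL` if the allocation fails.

Op 1: a = malloc(12) -> a = 0; heap: [0-11 ALLOC][12-42 FREE]
Op 2: free(a) -> (freed a); heap: [0-42 FREE]
Op 3: b = malloc(1) -> b = 0; heap: [0-0 ALLOC][1-42 FREE]
Op 4: free(b) -> (freed b); heap: [0-42 FREE]
Op 5: c = malloc(11) -> c = 0; heap: [0-10 ALLOC][11-42 FREE]
Op 6: c = realloc(c, 13) -> c = 0; heap: [0-12 ALLOC][13-42 FREE]
Op 7: free(c) -> (freed c); heap: [0-42 FREE]
malloc(15): first-fit scan over [0-42 FREE] -> 0

Answer: 0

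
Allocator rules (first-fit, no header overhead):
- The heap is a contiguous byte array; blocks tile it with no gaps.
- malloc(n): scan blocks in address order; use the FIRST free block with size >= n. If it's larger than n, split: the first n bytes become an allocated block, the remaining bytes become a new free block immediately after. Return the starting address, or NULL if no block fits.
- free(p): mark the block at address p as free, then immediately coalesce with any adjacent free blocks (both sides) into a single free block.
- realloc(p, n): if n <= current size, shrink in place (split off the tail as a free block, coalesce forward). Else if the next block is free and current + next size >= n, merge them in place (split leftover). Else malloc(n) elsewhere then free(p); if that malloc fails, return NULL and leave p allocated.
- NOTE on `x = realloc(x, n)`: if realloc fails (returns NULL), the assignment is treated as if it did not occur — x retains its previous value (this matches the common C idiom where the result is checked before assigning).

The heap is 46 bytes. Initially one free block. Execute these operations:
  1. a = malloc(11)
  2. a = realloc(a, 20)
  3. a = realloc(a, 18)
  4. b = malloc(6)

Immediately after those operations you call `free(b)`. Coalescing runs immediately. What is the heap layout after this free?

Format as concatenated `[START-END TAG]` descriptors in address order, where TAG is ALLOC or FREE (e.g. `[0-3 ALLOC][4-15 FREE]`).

Answer: [0-17 ALLOC][18-45 FREE]

Derivation:
Op 1: a = malloc(11) -> a = 0; heap: [0-10 ALLOC][11-45 FREE]
Op 2: a = realloc(a, 20) -> a = 0; heap: [0-19 ALLOC][20-45 FREE]
Op 3: a = realloc(a, 18) -> a = 0; heap: [0-17 ALLOC][18-45 FREE]
Op 4: b = malloc(6) -> b = 18; heap: [0-17 ALLOC][18-23 ALLOC][24-45 FREE]
free(b): b = 18 -> block [18-23 ALLOC]; mark free, coalesce with adjacent free neighbors -> [0-17 ALLOC][18-45 FREE]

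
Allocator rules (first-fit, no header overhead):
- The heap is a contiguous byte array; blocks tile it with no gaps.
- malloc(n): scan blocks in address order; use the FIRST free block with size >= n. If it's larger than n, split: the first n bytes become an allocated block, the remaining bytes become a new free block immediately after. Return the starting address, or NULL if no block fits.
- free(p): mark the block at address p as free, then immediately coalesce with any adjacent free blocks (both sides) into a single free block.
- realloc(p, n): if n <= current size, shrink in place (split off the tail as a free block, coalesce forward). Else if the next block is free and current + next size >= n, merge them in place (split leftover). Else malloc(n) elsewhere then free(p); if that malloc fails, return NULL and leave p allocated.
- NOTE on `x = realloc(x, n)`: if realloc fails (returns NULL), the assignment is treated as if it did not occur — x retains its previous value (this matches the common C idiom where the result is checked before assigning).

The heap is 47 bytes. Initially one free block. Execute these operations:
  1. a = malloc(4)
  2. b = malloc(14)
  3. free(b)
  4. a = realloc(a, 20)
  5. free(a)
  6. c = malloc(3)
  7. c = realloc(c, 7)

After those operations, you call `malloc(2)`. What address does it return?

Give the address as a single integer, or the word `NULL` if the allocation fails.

Op 1: a = malloc(4) -> a = 0; heap: [0-3 ALLOC][4-46 FREE]
Op 2: b = malloc(14) -> b = 4; heap: [0-3 ALLOC][4-17 ALLOC][18-46 FREE]
Op 3: free(b) -> (freed b); heap: [0-3 ALLOC][4-46 FREE]
Op 4: a = realloc(a, 20) -> a = 0; heap: [0-19 ALLOC][20-46 FREE]
Op 5: free(a) -> (freed a); heap: [0-46 FREE]
Op 6: c = malloc(3) -> c = 0; heap: [0-2 ALLOC][3-46 FREE]
Op 7: c = realloc(c, 7) -> c = 0; heap: [0-6 ALLOC][7-46 FREE]
malloc(2): first-fit scan over [0-6 ALLOC][7-46 FREE] -> 7

Answer: 7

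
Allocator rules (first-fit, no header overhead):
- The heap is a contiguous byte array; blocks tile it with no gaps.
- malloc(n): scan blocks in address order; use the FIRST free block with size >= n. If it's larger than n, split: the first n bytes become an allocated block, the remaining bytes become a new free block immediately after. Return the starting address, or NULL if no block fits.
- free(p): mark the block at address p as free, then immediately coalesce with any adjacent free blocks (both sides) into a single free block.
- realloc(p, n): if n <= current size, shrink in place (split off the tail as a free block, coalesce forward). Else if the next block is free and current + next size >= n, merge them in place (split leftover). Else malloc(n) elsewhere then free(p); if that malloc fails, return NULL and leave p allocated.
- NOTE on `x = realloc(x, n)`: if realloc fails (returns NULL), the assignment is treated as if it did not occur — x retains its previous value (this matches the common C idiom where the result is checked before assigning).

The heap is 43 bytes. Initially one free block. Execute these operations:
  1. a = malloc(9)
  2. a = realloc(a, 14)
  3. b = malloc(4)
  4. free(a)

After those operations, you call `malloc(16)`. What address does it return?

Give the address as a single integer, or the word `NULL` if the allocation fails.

Op 1: a = malloc(9) -> a = 0; heap: [0-8 ALLOC][9-42 FREE]
Op 2: a = realloc(a, 14) -> a = 0; heap: [0-13 ALLOC][14-42 FREE]
Op 3: b = malloc(4) -> b = 14; heap: [0-13 ALLOC][14-17 ALLOC][18-42 FREE]
Op 4: free(a) -> (freed a); heap: [0-13 FREE][14-17 ALLOC][18-42 FREE]
malloc(16): first-fit scan over [0-13 FREE][14-17 ALLOC][18-42 FREE] -> 18

Answer: 18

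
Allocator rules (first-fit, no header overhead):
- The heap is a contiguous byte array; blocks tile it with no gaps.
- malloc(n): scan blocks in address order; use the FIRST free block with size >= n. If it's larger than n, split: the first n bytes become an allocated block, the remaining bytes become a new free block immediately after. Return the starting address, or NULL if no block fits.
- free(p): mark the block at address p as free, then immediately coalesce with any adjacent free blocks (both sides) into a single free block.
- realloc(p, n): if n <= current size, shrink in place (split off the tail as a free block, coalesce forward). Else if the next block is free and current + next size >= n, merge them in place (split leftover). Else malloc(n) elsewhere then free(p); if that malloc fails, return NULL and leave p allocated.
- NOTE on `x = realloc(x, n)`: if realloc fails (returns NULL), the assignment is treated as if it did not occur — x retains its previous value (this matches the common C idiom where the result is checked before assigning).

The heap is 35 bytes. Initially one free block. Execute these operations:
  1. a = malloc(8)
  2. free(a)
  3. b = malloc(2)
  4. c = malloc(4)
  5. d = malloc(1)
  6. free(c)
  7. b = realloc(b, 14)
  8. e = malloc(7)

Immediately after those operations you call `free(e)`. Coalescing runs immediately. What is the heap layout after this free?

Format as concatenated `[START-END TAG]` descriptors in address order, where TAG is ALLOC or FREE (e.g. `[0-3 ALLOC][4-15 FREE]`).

Op 1: a = malloc(8) -> a = 0; heap: [0-7 ALLOC][8-34 FREE]
Op 2: free(a) -> (freed a); heap: [0-34 FREE]
Op 3: b = malloc(2) -> b = 0; heap: [0-1 ALLOC][2-34 FREE]
Op 4: c = malloc(4) -> c = 2; heap: [0-1 ALLOC][2-5 ALLOC][6-34 FREE]
Op 5: d = malloc(1) -> d = 6; heap: [0-1 ALLOC][2-5 ALLOC][6-6 ALLOC][7-34 FREE]
Op 6: free(c) -> (freed c); heap: [0-1 ALLOC][2-5 FREE][6-6 ALLOC][7-34 FREE]
Op 7: b = realloc(b, 14) -> b = 7; heap: [0-5 FREE][6-6 ALLOC][7-20 ALLOC][21-34 FREE]
Op 8: e = malloc(7) -> e = 21; heap: [0-5 FREE][6-6 ALLOC][7-20 ALLOC][21-27 ALLOC][28-34 FREE]
free(e): e = 21 -> block [21-27 ALLOC]; mark free, coalesce with adjacent free neighbors -> [0-5 FREE][6-6 ALLOC][7-20 ALLOC][21-34 FREE]

Answer: [0-5 FREE][6-6 ALLOC][7-20 ALLOC][21-34 FREE]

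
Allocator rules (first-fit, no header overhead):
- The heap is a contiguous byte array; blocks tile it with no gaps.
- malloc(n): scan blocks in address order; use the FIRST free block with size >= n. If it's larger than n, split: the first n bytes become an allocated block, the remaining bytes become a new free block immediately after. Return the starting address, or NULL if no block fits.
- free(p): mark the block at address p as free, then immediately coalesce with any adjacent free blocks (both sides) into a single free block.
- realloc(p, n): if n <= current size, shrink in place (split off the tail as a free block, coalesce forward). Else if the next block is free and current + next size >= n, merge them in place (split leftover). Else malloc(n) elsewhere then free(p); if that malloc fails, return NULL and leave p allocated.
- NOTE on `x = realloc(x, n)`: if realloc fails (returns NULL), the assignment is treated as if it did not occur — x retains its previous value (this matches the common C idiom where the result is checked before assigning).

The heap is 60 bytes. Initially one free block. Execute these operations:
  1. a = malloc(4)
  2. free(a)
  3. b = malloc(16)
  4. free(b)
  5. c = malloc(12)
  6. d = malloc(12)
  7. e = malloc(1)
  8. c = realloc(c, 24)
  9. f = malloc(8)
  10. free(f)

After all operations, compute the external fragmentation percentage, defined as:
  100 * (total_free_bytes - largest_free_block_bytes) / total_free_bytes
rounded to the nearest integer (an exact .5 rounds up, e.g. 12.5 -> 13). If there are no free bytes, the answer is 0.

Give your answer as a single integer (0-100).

Answer: 48

Derivation:
Op 1: a = malloc(4) -> a = 0; heap: [0-3 ALLOC][4-59 FREE]
Op 2: free(a) -> (freed a); heap: [0-59 FREE]
Op 3: b = malloc(16) -> b = 0; heap: [0-15 ALLOC][16-59 FREE]
Op 4: free(b) -> (freed b); heap: [0-59 FREE]
Op 5: c = malloc(12) -> c = 0; heap: [0-11 ALLOC][12-59 FREE]
Op 6: d = malloc(12) -> d = 12; heap: [0-11 ALLOC][12-23 ALLOC][24-59 FREE]
Op 7: e = malloc(1) -> e = 24; heap: [0-11 ALLOC][12-23 ALLOC][24-24 ALLOC][25-59 FREE]
Op 8: c = realloc(c, 24) -> c = 25; heap: [0-11 FREE][12-23 ALLOC][24-24 ALLOC][25-48 ALLOC][49-59 FREE]
Op 9: f = malloc(8) -> f = 0; heap: [0-7 ALLOC][8-11 FREE][12-23 ALLOC][24-24 ALLOC][25-48 ALLOC][49-59 FREE]
Op 10: free(f) -> (freed f); heap: [0-11 FREE][12-23 ALLOC][24-24 ALLOC][25-48 ALLOC][49-59 FREE]
Free blocks: [12 11] total_free=23 largest=12 -> 100*(23-12)/23 = 1100/23 ≈ 47.826 -> rounds to 48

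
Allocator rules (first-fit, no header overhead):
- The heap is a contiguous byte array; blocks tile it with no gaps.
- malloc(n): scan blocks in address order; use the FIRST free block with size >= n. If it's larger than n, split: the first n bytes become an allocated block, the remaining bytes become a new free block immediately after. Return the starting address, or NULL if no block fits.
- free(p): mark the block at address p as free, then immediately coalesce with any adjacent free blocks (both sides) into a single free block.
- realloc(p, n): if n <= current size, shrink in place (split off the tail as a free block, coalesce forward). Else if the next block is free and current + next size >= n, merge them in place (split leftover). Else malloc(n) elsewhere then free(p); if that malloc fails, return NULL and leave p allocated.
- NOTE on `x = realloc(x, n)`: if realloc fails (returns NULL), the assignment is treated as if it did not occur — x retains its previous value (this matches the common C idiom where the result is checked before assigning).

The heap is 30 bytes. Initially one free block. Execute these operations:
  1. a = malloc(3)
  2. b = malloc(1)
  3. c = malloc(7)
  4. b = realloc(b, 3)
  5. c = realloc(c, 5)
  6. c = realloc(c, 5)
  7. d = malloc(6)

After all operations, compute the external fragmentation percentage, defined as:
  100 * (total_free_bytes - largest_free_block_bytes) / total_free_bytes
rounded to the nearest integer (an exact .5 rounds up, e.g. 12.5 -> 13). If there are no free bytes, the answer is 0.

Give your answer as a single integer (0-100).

Answer: 23

Derivation:
Op 1: a = malloc(3) -> a = 0; heap: [0-2 ALLOC][3-29 FREE]
Op 2: b = malloc(1) -> b = 3; heap: [0-2 ALLOC][3-3 ALLOC][4-29 FREE]
Op 3: c = malloc(7) -> c = 4; heap: [0-2 ALLOC][3-3 ALLOC][4-10 ALLOC][11-29 FREE]
Op 4: b = realloc(b, 3) -> b = 11; heap: [0-2 ALLOC][3-3 FREE][4-10 ALLOC][11-13 ALLOC][14-29 FREE]
Op 5: c = realloc(c, 5) -> c = 4; heap: [0-2 ALLOC][3-3 FREE][4-8 ALLOC][9-10 FREE][11-13 ALLOC][14-29 FREE]
Op 6: c = realloc(c, 5) -> c = 4; heap: [0-2 ALLOC][3-3 FREE][4-8 ALLOC][9-10 FREE][11-13 ALLOC][14-29 FREE]
Op 7: d = malloc(6) -> d = 14; heap: [0-2 ALLOC][3-3 FREE][4-8 ALLOC][9-10 FREE][11-13 ALLOC][14-19 ALLOC][20-29 FREE]
Free blocks: [1 2 10] total_free=13 largest=10 -> 100*(13-10)/13 = 300/13 ≈ 23.077 -> rounds to 23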